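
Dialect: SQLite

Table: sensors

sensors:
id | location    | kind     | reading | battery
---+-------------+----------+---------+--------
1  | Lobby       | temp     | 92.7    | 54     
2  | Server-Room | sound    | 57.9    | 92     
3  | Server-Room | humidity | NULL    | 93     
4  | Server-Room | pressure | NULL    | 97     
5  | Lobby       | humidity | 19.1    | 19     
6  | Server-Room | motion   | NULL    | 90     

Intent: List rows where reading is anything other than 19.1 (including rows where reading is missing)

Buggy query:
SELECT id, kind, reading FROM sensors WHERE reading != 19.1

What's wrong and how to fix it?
Bug: Inequality against NULL is unknown, not true; rows with NULL are dropped

Fix: Handle NULL separately with IS NULL alongside the inequality

Corrected query:
SELECT id, kind, reading FROM sensors WHERE reading != 19.1 OR reading IS NULL

Result:
id | kind     | reading
---+----------+--------
1  | temp     | 92.7   
2  | sound    | 57.9   
3  | humidity | NULL   
4  | pressure | NULL   
6  | motion   | NULL   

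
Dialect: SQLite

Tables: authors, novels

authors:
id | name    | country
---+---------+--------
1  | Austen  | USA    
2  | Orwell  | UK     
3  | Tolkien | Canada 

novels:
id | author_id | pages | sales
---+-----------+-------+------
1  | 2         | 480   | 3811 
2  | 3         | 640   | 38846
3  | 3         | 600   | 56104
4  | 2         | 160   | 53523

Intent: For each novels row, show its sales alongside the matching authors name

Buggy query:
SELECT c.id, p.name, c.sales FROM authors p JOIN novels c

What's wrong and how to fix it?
Bug: JOIN with no ON clause produces a cartesian product; every novels row pairs with every authors row

Fix: Add ON c.author_id = p.id to the JOIN

Corrected query:
SELECT c.id, p.name, c.sales FROM authors p JOIN novels c ON c.author_id = p.id

Result:
id | name    | sales
---+---------+------
1  | Orwell  | 3811 
2  | Tolkien | 38846
3  | Tolkien | 56104
4  | Orwell  | 53523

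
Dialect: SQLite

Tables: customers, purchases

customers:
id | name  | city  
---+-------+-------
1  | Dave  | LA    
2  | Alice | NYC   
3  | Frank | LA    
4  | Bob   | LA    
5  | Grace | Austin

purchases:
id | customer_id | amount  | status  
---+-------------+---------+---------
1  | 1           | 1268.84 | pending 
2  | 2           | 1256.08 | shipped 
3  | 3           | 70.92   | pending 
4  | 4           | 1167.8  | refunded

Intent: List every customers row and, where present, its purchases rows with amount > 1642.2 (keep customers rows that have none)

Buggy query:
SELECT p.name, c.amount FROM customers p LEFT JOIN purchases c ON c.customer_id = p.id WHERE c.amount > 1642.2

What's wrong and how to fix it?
Bug: A WHERE condition on the right-hand table after LEFT JOIN drops unmatched parents

Fix: Put 'c.amount > 1642.2' in the JOIN's ON clause instead of WHERE

Corrected query:
SELECT p.name, c.amount FROM customers p LEFT JOIN purchases c ON c.customer_id = p.id AND c.amount > 1642.2

Result:
name  | amount
------+-------
Dave  | NULL  
Alice | NULL  
Frank | NULL  
Bob   | NULL  
Grace | NULL  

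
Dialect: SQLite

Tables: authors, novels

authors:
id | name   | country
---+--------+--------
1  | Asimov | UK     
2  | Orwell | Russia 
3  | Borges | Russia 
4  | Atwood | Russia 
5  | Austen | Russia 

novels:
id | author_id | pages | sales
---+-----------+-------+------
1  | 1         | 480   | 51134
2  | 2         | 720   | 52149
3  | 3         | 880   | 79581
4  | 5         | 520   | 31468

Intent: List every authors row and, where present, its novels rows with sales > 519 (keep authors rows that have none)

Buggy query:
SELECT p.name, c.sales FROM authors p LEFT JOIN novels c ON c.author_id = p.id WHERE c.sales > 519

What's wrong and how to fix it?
Bug: A WHERE condition on the right-hand table after LEFT JOIN drops unmatched parents

Fix: Move the right-table condition into the ON clause so unmatched parents are kept

Corrected query:
SELECT p.name, c.sales FROM authors p LEFT JOIN novels c ON c.author_id = p.id AND c.sales > 519

Result:
name   | sales
-------+------
Asimov | 51134
Orwell | 52149
Borges | 79581
Atwood | NULL 
Austen | 31468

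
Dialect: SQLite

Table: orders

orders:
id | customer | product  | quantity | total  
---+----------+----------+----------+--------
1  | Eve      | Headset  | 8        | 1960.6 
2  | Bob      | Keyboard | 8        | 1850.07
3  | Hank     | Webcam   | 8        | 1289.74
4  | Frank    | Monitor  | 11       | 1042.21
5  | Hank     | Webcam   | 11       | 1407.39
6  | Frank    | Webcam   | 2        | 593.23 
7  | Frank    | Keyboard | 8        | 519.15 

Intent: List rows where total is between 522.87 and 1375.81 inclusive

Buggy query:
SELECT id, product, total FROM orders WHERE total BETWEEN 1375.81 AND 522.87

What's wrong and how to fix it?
Bug: BETWEEN expects the lower bound first; with 1375.81 AND 522.87 the range is empty

Fix: Write BETWEEN 522.87 AND 1375.81

Corrected query:
SELECT id, product, total FROM orders WHERE total BETWEEN 522.87 AND 1375.81

Result:
id | product | total  
---+---------+--------
3  | Webcam  | 1289.74
4  | Monitor | 1042.21
6  | Webcam  | 593.23 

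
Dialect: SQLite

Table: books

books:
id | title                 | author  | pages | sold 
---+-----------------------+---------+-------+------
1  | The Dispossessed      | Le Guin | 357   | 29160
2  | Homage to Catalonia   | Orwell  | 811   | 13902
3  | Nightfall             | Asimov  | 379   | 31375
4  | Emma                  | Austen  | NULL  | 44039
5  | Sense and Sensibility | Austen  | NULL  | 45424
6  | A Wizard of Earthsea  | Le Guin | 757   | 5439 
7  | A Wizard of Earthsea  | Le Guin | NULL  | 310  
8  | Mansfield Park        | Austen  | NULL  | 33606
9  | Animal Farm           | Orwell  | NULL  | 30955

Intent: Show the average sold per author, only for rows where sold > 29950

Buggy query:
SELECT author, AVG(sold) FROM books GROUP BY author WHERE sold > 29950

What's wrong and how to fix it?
Bug: WHERE cannot follow GROUP BY

Fix: Place WHERE between FROM and GROUP BY

Corrected query:
SELECT author, AVG(sold) FROM books WHERE sold > 29950 GROUP BY author

Result:
author | AVG(sold)
-------+----------
Asimov | 31375    
Austen | 41023    
Orwell | 30955    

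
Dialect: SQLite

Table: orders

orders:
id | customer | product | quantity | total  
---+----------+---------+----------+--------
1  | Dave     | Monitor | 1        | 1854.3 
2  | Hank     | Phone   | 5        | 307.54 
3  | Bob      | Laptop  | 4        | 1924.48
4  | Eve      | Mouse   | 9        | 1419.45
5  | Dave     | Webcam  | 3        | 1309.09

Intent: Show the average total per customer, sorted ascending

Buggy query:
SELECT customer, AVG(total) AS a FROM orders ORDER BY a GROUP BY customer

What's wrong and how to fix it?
Bug: ORDER BY appears before GROUP BY; SQL clause order requires GROUP BY first

Fix: Reorder: SELECT … FROM … GROUP BY … ORDER BY …

Corrected query:
SELECT customer, AVG(total) AS a FROM orders GROUP BY customer ORDER BY a

Result:
customer | a       
---------+---------
Hank     | 307.54  
Eve      | 1419.45 
Dave     | 1581.695
Bob      | 1924.48 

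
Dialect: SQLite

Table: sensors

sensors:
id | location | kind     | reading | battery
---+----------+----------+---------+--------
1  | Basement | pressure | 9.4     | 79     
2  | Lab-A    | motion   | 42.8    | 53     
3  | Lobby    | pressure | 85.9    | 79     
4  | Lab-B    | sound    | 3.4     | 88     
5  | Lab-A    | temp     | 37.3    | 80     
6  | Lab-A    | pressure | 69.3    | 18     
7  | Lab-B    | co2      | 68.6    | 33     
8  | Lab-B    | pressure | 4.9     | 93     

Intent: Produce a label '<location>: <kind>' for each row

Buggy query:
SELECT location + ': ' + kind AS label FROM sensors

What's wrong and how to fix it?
Bug: SQLite uses || for string concatenation; + coerces text to numbers (yielding 0)

Fix: Use the || operator for string concatenation

Corrected query:
SELECT location || ': ' || kind AS label FROM sensors

Result:
label             
------------------
Basement: pressure
Lab-A: motion     
Lobby: pressure   
Lab-B: sound      
Lab-A: temp       
Lab-A: pressure   
Lab-B: co2        
Lab-B: pressure   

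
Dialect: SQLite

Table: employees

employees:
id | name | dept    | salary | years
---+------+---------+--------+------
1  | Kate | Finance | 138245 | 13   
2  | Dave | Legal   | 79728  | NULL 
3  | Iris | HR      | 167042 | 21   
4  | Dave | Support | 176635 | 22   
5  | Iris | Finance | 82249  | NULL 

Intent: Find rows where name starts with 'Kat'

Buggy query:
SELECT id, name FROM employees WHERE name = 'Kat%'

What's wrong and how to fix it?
Bug: Wildcards only work with LIKE; '=' treats '%' as a literal character

Fix: Use LIKE for wildcard pattern matching

Corrected query:
SELECT id, name FROM employees WHERE name LIKE 'Kat%'

Result:
id | name
---+-----
1  | Kate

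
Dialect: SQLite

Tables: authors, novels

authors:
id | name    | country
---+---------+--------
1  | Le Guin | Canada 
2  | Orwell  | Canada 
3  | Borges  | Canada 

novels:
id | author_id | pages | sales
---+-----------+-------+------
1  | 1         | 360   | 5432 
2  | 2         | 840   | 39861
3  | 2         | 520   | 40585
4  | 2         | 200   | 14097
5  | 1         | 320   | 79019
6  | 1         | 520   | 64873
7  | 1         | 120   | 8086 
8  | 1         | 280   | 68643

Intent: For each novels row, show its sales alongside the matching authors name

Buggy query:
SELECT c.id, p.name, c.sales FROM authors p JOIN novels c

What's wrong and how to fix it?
Bug: JOIN with no ON clause produces a cartesian product; every novels row pairs with every authors row

Fix: Specify the join condition linking the foreign key to the parent id

Corrected query:
SELECT c.id, p.name, c.sales FROM authors p JOIN novels c ON c.author_id = p.id

Result:
id | name    | sales
---+---------+------
1  | Le Guin | 5432 
2  | Orwell  | 39861
3  | Orwell  | 40585
4  | Orwell  | 14097
5  | Le Guin | 79019
6  | Le Guin | 64873
7  | Le Guin | 8086 
8  | Le Guin | 68643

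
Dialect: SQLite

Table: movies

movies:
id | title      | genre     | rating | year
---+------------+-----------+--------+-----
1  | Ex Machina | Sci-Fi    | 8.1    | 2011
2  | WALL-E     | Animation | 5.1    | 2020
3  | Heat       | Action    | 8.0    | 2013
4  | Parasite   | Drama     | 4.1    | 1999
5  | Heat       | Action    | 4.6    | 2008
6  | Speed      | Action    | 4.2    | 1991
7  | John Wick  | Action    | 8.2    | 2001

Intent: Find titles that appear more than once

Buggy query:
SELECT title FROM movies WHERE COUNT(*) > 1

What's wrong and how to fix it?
Bug: WHERE can't reference COUNT(*); aggregates are computed after WHERE

Fix: GROUP BY title, then filter groups with HAVING COUNT(*) > 1

Corrected query:
SELECT title FROM movies GROUP BY title HAVING COUNT(*) > 1

Result:
title
-----
Heat 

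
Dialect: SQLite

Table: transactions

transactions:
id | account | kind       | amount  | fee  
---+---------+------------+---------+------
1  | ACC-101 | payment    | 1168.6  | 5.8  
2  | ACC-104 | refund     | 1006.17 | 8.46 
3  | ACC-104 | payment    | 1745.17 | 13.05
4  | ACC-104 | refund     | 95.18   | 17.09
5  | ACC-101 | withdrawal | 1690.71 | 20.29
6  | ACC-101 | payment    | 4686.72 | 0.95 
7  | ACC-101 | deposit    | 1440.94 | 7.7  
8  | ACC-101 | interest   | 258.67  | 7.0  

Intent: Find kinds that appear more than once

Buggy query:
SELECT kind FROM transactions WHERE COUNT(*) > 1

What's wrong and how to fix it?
Bug: COUNT(*) is an aggregate and cannot be used in WHERE

Fix: GROUP BY kind, then filter groups with HAVING COUNT(*) > 1

Corrected query:
SELECT kind FROM transactions GROUP BY kind HAVING COUNT(*) > 1

Result:
kind   
-------
payment
refund 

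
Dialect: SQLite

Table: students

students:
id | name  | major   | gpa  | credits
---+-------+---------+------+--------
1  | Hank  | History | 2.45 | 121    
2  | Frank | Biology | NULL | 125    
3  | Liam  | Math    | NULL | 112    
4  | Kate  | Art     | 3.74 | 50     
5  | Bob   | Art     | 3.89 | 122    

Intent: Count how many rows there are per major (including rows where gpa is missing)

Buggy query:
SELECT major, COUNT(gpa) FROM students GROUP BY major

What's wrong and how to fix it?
Bug: COUNT(gpa) skips NULLs, so groups with missing gpa are undercounted

Fix: Replace COUNT(gpa) with COUNT(*)

Corrected query:
SELECT major, COUNT(*) FROM students GROUP BY major

Result:
major   | COUNT(*)
--------+---------
Art     | 2       
Biology | 1       
History | 1       
Math    | 1       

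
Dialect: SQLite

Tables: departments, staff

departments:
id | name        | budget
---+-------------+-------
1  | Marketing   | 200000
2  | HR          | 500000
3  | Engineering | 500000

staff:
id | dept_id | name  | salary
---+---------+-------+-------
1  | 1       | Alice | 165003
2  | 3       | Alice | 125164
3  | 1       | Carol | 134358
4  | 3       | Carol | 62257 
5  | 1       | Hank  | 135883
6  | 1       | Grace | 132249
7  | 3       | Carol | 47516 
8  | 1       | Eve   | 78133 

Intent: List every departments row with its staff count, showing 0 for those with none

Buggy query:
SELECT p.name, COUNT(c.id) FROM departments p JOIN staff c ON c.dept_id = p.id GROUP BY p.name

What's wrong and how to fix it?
Bug: INNER JOIN drops departments rows that have no matching staff rows

Fix: Switch to LEFT JOIN to retain unmatched parent rows

Corrected query:
SELECT p.name, COUNT(c.id) FROM departments p LEFT JOIN staff c ON c.dept_id = p.id GROUP BY p.name

Result:
name        | COUNT(c.id)
------------+------------
Engineering | 3          
HR          | 0          
Marketing   | 5          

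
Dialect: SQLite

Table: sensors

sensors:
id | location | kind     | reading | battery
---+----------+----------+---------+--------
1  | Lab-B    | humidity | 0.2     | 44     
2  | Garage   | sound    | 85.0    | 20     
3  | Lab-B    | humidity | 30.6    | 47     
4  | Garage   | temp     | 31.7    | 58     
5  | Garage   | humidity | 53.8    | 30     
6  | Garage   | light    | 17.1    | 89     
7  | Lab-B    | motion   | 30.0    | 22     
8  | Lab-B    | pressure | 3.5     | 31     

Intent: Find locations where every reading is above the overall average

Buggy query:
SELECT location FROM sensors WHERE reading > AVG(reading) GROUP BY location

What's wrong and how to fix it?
Bug: WHERE evaluates per row before aggregation, so AVG() is unavailable

Fix: Compute the overall average in a scalar subquery and compare each group's MIN against it in HAVING

Corrected query:
SELECT location FROM sensors GROUP BY location HAVING MIN(reading) > (SELECT AVG(reading) FROM sensors)

Result:
(no rows)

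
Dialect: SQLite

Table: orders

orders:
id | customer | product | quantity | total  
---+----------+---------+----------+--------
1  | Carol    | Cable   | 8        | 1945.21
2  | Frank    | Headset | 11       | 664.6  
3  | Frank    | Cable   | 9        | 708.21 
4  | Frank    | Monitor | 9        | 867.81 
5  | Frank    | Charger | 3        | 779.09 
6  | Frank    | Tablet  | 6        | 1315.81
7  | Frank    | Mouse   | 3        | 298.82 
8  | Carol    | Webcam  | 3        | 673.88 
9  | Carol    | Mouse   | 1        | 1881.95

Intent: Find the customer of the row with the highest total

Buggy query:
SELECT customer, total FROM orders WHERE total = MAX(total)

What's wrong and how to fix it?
Bug: WHERE is evaluated per row; an aggregate over the whole table isn't defined there

Fix: Wrap MAX in a scalar subquery so WHERE compares against a single value

Corrected query:
SELECT customer, total FROM orders WHERE total = (SELECT MAX(total) FROM orders)

Result:
customer | total  
---------+--------
Carol    | 1945.21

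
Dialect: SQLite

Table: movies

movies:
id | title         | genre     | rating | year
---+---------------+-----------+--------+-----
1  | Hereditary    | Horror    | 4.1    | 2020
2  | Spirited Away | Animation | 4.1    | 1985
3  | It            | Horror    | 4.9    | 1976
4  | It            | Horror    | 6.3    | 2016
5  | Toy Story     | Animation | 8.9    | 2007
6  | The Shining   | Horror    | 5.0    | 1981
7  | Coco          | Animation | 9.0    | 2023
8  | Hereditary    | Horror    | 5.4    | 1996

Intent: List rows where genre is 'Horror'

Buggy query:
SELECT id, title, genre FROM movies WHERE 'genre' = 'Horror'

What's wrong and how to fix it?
Bug: 'genre' in single quotes is a string literal, not the column; the comparison is literal-vs-literal and never true

Fix: Reference the column as genre without single quotes

Corrected query:
SELECT id, title, genre FROM movies WHERE genre = 'Horror'

Result:
id | title       | genre 
---+-------------+-------
1  | Hereditary  | Horror
3  | It          | Horror
4  | It          | Horror
6  | The Shining | Horror
8  | Hereditary  | Horror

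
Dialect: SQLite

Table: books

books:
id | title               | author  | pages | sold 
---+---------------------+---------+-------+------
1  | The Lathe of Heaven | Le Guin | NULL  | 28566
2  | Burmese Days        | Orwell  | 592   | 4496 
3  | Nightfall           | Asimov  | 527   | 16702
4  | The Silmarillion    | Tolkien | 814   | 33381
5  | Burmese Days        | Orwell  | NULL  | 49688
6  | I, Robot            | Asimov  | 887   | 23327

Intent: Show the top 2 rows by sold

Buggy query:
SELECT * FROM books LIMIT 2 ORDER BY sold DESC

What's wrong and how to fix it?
Bug: LIMIT must come after ORDER BY

Fix: Sort with ORDER BY, then apply LIMIT

Corrected query:
SELECT * FROM books ORDER BY sold DESC LIMIT 2

Result:
id | title            | author  | pages | sold 
---+------------------+---------+-------+------
5  | Burmese Days     | Orwell  | NULL  | 49688
4  | The Silmarillion | Tolkien | 814   | 33381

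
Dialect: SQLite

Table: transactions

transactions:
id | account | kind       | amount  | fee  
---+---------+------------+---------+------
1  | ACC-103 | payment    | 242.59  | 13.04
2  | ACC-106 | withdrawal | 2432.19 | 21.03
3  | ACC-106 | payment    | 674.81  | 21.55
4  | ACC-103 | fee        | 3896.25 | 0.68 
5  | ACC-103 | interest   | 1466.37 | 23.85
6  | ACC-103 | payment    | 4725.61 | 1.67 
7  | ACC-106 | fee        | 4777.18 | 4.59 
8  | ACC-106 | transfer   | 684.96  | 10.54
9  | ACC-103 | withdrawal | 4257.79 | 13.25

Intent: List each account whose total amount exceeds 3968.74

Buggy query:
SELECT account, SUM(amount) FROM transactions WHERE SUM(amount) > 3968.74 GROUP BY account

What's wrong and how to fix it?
Bug: WHERE runs before GROUP BY, so aggregates aren't available there

Fix: Move the aggregate condition to a HAVING clause

Corrected query:
SELECT account, SUM(amount) FROM transactions GROUP BY account HAVING SUM(amount) > 3968.74

Result:
account | SUM(amount)
--------+------------
ACC-103 | 14588.61   
ACC-106 | 8569.14    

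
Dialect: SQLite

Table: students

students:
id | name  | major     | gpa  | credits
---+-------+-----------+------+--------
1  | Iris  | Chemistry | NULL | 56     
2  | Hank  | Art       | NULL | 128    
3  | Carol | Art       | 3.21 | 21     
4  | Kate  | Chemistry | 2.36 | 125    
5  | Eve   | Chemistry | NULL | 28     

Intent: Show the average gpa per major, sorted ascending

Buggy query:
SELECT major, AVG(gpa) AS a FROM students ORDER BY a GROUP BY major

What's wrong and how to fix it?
Bug: ORDER BY appears before GROUP BY; SQL clause order requires GROUP BY first

Fix: Move ORDER BY to the end, after GROUP BY

Corrected query:
SELECT major, AVG(gpa) AS a FROM students GROUP BY major ORDER BY a

Result:
major     | a   
----------+-----
Chemistry | 2.36
Art       | 3.21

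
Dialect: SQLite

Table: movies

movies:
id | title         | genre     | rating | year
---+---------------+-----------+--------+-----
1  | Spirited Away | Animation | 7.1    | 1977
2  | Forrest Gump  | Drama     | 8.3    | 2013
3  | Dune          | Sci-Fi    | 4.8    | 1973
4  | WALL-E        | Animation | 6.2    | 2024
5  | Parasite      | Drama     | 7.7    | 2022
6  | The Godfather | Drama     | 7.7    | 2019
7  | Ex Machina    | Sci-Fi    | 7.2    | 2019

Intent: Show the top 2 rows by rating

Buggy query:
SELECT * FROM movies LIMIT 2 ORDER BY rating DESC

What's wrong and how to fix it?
Bug: ORDER BY cannot follow LIMIT; LIMIT is the final clause

Fix: Swap the clauses: ORDER BY first, then LIMIT

Corrected query:
SELECT * FROM movies ORDER BY rating DESC LIMIT 2

Result:
id | title        | genre | rating | year
---+--------------+-------+--------+-----
2  | Forrest Gump | Drama | 8.3    | 2013
5  | Parasite     | Drama | 7.7    | 2022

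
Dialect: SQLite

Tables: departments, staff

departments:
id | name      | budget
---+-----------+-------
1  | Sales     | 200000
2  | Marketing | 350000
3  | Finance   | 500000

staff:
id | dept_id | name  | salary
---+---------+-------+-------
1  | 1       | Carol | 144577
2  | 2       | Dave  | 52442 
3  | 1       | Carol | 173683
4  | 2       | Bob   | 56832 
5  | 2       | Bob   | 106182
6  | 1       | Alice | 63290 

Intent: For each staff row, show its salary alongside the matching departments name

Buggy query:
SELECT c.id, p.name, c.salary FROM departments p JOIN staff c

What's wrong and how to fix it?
Bug: JOIN with no ON clause produces a cartesian product; every staff row pairs with every departments row

Fix: Add ON c.dept_id = p.id to the JOIN

Corrected query:
SELECT c.id, p.name, c.salary FROM departments p JOIN staff c ON c.dept_id = p.id

Result:
id | name      | salary
---+-----------+-------
1  | Sales     | 144577
2  | Marketing | 52442 
3  | Sales     | 173683
4  | Marketing | 56832 
5  | Marketing | 106182
6  | Sales     | 63290 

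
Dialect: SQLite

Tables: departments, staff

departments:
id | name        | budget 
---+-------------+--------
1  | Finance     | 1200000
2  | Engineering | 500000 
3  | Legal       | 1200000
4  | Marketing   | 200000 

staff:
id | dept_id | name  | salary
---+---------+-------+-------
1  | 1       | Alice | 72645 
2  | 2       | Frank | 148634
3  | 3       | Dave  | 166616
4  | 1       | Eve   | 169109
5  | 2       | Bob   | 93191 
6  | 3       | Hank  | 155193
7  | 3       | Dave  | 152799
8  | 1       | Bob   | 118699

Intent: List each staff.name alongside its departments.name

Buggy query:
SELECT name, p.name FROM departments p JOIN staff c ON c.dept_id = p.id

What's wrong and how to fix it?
Bug: 'name' exists in both joined tables, so the database can't tell which one is meant

Fix: Qualify the column with its table alias (c.name)

Corrected query:
SELECT c.name, p.name FROM departments p JOIN staff c ON c.dept_id = p.id

Result:
name  | name       
------+------------
Alice | Finance    
Frank | Engineering
Dave  | Legal      
Eve   | Finance    
Bob   | Engineering
Hank  | Legal      
Dave  | Legal      
Bob   | Finance    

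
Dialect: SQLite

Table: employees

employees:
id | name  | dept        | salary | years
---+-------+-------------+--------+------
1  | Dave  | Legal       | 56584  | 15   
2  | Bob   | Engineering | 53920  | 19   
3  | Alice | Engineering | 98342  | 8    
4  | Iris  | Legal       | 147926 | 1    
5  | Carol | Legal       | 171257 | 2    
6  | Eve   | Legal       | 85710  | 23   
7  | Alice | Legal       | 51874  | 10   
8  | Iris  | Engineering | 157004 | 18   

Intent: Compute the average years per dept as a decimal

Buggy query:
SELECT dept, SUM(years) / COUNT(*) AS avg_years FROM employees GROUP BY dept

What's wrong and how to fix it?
Bug: SUM(years) and COUNT(*) are both integers; the division truncates the fractional part

Fix: Cast one side to REAL so the division keeps the fractional part

Corrected query:
SELECT dept, SUM(years) * 1.0 / COUNT(*) AS avg_years FROM employees GROUP BY dept

Result:
dept        | avg_years
------------+----------
Engineering | 15       
Legal       | 10.2     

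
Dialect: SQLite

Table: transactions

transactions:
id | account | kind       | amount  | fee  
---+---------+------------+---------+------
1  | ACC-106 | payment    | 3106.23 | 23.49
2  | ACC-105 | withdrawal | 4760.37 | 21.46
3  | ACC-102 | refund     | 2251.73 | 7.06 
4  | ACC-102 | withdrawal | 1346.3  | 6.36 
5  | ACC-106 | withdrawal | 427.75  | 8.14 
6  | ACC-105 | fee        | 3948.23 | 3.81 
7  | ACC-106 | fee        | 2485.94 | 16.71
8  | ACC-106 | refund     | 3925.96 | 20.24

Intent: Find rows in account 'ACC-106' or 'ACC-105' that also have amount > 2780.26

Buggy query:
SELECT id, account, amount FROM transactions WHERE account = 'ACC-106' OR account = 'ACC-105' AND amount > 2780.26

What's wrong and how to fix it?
Bug: AND binds tighter than OR, so this parses as account = 'ACC-106' OR (account = 'ACC-105' AND amount > 2780.26)

Fix: Add parentheses around the OR so the AND applies to both alternatives

Corrected query:
SELECT id, account, amount FROM transactions WHERE (account = 'ACC-106' OR account = 'ACC-105') AND amount > 2780.26

Result:
id | account | amount 
---+---------+--------
1  | ACC-106 | 3106.23
2  | ACC-105 | 4760.37
6  | ACC-105 | 3948.23
8  | ACC-106 | 3925.96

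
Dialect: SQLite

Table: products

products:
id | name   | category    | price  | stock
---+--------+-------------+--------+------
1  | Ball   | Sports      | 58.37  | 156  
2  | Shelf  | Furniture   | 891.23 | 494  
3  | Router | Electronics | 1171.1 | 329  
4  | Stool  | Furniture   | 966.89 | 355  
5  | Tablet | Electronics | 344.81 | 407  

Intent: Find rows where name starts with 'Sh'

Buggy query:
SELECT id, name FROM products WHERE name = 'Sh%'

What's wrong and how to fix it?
Bug: Wildcards only work with LIKE; '=' treats '%' as a literal character

Fix: Replace '=' with LIKE so 'Sh%' is treated as a pattern

Corrected query:
SELECT id, name FROM products WHERE name LIKE 'Sh%'

Result:
id | name 
---+------
2  | Shelf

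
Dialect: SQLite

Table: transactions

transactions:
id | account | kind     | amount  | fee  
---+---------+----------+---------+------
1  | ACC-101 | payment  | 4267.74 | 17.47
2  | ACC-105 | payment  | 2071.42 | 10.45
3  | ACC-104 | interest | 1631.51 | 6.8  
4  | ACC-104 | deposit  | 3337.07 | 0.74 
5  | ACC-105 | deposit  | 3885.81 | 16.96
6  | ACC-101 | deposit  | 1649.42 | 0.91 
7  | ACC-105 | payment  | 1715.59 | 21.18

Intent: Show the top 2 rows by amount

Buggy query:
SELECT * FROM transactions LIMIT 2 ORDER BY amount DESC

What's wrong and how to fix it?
Bug: LIMIT must come after ORDER BY

Fix: Swap the clauses: ORDER BY first, then LIMIT

Corrected query:
SELECT * FROM transactions ORDER BY amount DESC LIMIT 2

Result:
id | account | kind    | amount  | fee  
---+---------+---------+---------+------
1  | ACC-101 | payment | 4267.74 | 17.47
5  | ACC-105 | deposit | 3885.81 | 16.96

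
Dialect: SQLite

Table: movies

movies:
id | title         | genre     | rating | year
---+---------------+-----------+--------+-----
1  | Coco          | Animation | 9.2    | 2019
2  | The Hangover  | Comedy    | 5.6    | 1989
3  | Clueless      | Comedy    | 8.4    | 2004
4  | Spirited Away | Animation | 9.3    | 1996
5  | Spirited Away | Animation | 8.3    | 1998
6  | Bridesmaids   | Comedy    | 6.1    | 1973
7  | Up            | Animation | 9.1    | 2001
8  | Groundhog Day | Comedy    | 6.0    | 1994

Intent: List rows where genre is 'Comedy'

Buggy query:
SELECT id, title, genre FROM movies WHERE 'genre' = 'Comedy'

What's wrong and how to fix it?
Bug: 'genre' in single quotes is a string literal, not the column; the comparison is literal-vs-literal and never true

Fix: Reference the column as genre without single quotes

Corrected query:
SELECT id, title, genre FROM movies WHERE genre = 'Comedy'

Result:
id | title         | genre 
---+---------------+-------
2  | The Hangover  | Comedy
3  | Clueless      | Comedy
6  | Bridesmaids   | Comedy
8  | Groundhog Day | Comedy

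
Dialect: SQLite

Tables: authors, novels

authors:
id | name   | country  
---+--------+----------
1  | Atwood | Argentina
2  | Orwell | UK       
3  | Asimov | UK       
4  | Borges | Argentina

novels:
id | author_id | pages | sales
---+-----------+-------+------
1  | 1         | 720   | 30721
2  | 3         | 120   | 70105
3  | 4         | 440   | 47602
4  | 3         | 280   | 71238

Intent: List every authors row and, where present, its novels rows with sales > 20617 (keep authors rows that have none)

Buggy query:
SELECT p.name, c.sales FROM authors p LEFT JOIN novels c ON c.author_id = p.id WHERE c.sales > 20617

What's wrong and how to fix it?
Bug: Filtering c.sales in WHERE discards the NULL rows produced by LEFT JOIN, turning it into an inner join

Fix: Move the right-table condition into the ON clause so unmatched parents are kept

Corrected query:
SELECT p.name, c.sales FROM authors p LEFT JOIN novels c ON c.author_id = p.id AND c.sales > 20617

Result:
name   | sales
-------+------
Atwood | 30721
Orwell | NULL 
Asimov | 70105
Asimov | 71238
Borges | 47602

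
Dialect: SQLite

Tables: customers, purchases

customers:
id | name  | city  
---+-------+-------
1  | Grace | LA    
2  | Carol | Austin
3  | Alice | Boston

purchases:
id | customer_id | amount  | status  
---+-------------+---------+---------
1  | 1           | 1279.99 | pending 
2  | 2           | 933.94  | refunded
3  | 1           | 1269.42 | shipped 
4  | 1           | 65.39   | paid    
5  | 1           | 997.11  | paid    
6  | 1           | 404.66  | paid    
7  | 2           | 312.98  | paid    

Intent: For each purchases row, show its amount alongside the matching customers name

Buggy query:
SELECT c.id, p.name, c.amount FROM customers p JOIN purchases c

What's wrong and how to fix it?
Bug: JOIN with no ON clause produces a cartesian product; every purchases row pairs with every customers row

Fix: Add ON c.customer_id = p.id to the JOIN

Corrected query:
SELECT c.id, p.name, c.amount FROM customers p JOIN purchases c ON c.customer_id = p.id

Result:
id | name  | amount 
---+-------+--------
1  | Grace | 1279.99
2  | Carol | 933.94 
3  | Grace | 1269.42
4  | Grace | 65.39  
5  | Grace | 997.11 
6  | Grace | 404.66 
7  | Carol | 312.98 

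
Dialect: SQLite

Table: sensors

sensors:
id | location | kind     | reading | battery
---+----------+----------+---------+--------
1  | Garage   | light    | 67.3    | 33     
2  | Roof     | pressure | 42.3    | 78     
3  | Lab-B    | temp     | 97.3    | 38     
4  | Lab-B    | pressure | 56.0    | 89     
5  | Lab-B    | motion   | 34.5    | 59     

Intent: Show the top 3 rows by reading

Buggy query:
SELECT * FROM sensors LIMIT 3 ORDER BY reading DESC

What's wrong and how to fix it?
Bug: LIMIT must come after ORDER BY

Fix: Sort with ORDER BY, then apply LIMIT

Corrected query:
SELECT * FROM sensors ORDER BY reading DESC LIMIT 3

Result:
id | location | kind     | reading | battery
---+----------+----------+---------+--------
3  | Lab-B    | temp     | 97.3    | 38     
1  | Garage   | light    | 67.3    | 33     
4  | Lab-B    | pressure | 56      | 89     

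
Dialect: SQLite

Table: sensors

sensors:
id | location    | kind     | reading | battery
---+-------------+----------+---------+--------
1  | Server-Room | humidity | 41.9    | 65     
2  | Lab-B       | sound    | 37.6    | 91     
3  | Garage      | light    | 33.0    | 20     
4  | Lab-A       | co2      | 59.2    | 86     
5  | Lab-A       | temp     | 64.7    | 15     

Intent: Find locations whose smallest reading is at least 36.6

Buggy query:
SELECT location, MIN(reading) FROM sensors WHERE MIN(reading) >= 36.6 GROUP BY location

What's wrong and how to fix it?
Bug: MIN() in WHERE is a misuse of aggregate

Fix: Replace WHERE with HAVING after the GROUP BY

Corrected query:
SELECT location, MIN(reading) FROM sensors GROUP BY location HAVING MIN(reading) >= 36.6

Result:
location    | MIN(reading)
------------+-------------
Lab-A       | 59.2        
Lab-B       | 37.6        
Server-Room | 41.9        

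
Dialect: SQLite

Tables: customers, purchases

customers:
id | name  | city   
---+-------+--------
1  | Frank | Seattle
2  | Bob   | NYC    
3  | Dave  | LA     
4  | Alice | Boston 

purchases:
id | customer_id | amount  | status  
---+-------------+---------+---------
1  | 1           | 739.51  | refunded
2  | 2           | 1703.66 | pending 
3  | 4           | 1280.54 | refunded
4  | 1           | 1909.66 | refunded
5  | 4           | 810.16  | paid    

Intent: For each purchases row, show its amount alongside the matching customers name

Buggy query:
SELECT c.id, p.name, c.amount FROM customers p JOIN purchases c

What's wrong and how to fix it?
Bug: Missing join condition: each purchases row is matched to all customers rows instead of just its own

Fix: Add ON c.customer_id = p.id to the JOIN

Corrected query:
SELECT c.id, p.name, c.amount FROM customers p JOIN purchases c ON c.customer_id = p.id

Result:
id | name  | amount 
---+-------+--------
1  | Frank | 739.51 
2  | Bob   | 1703.66
3  | Alice | 1280.54
4  | Frank | 1909.66
5  | Alice | 810.16 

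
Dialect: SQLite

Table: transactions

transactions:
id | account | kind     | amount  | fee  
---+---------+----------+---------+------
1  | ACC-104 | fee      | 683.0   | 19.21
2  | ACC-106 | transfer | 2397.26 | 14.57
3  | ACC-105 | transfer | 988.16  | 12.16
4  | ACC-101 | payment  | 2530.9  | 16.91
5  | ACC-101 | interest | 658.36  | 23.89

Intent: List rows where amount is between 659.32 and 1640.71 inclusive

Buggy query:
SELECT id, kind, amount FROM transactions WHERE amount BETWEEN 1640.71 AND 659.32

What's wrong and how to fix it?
Bug: BETWEEN expects the lower bound first; with 1640.71 AND 659.32 the range is empty

Fix: Swap the bounds so the smaller value comes first

Corrected query:
SELECT id, kind, amount FROM transactions WHERE amount BETWEEN 659.32 AND 1640.71

Result:
id | kind     | amount
---+----------+-------
1  | fee      | 683   
3  | transfer | 988.16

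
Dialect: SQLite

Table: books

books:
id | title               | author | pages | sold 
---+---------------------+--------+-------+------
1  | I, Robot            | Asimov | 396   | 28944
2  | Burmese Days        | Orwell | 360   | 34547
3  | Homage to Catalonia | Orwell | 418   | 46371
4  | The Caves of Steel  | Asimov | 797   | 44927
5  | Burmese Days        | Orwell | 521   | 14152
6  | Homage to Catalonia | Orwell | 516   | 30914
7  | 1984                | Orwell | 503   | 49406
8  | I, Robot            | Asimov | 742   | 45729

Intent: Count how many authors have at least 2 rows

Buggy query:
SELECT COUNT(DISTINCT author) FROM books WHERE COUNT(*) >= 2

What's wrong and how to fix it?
Bug: COUNT(*) cannot appear in WHERE; the per-group count doesn't exist yet

Fix: Group first with HAVING COUNT(*) >= 2, then COUNT the resulting groups

Corrected query:
SELECT COUNT(*) FROM (SELECT author FROM books GROUP BY author HAVING COUNT(*) >= 2)

Result:
COUNT(*)
--------
2       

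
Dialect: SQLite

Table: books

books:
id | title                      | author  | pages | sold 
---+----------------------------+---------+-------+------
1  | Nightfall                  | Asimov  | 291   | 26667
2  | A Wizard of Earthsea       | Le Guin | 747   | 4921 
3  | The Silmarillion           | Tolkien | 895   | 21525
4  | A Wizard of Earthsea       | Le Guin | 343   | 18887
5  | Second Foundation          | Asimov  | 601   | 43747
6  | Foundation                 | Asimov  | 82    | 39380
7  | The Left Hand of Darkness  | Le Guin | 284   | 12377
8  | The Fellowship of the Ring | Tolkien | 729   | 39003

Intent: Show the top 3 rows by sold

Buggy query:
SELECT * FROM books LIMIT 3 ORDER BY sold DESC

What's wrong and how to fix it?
Bug: LIMIT must come after ORDER BY

Fix: Sort with ORDER BY, then apply LIMIT

Corrected query:
SELECT * FROM books ORDER BY sold DESC LIMIT 3

Result:
id | title                      | author  | pages | sold 
---+----------------------------+---------+-------+------
5  | Second Foundation          | Asimov  | 601   | 43747
6  | Foundation                 | Asimov  | 82    | 39380
8  | The Fellowship of the Ring | Tolkien | 729   | 39003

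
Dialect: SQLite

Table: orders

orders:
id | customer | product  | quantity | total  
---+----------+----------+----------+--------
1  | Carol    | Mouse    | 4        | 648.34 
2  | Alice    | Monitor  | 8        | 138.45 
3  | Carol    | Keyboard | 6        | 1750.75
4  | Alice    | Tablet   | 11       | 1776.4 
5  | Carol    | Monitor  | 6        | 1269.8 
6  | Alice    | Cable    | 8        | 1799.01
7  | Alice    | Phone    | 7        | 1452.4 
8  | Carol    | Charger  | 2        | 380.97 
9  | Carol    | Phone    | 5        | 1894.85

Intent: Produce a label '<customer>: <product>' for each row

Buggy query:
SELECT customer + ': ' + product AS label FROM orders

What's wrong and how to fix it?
Bug: SQLite uses || for string concatenation; + coerces text to numbers (yielding 0)

Fix: Replace + with || to concatenate text

Corrected query:
SELECT customer || ': ' || product AS label FROM orders

Result:
label          
---------------
Carol: Mouse   
Alice: Monitor 
Carol: Keyboard
Alice: Tablet  
Carol: Monitor 
Alice: Cable   
Alice: Phone   
Carol: Charger 
Carol: Phone   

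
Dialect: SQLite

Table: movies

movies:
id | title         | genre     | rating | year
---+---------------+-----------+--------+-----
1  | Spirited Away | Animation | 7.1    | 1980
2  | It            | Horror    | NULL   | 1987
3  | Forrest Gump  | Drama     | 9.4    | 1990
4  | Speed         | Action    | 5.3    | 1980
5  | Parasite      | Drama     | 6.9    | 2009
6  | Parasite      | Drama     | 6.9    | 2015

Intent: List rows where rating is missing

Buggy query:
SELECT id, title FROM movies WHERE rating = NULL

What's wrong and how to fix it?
Bug: Comparing to NULL with '=' never matches; NULL = NULL is unknown, not true

Fix: Use IS NULL to test for NULL

Corrected query:
SELECT id, title FROM movies WHERE rating IS NULL

Result:
id | title
---+------
2  | It   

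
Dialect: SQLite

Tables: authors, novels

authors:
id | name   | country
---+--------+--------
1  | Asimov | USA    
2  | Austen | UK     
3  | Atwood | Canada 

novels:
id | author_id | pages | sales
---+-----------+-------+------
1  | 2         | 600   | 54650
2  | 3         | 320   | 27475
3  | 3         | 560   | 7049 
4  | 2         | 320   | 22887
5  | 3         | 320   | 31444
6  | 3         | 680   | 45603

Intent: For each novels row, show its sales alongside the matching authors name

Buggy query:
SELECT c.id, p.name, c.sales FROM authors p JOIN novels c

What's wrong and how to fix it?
Bug: JOIN with no ON clause produces a cartesian product; every novels row pairs with every authors row

Fix: Add ON c.author_id = p.id to the JOIN

Corrected query:
SELECT c.id, p.name, c.sales FROM authors p JOIN novels c ON c.author_id = p.id

Result:
id | name   | sales
---+--------+------
1  | Austen | 54650
2  | Atwood | 27475
3  | Atwood | 7049 
4  | Austen | 22887
5  | Atwood | 31444
6  | Atwood | 45603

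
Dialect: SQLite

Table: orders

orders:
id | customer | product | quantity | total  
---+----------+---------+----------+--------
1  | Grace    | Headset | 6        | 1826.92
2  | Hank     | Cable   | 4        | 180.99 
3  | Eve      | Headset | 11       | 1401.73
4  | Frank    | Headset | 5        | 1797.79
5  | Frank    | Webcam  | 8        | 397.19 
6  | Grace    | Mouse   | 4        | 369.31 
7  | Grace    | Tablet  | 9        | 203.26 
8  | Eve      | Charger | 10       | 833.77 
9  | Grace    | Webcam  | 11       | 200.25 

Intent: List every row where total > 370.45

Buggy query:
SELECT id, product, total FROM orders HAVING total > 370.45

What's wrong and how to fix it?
Bug: HAVING filters the output of aggregation, but this query has no GROUP BY and no aggregate functions, so SQLite rejects it (HAVING clause on a non-aggregate query); the condition here is per row

Fix: Replace HAVING with WHERE since the condition applies to individual rows

Corrected query:
SELECT id, product, total FROM orders WHERE total > 370.45

Result:
id | product | total  
---+---------+--------
1  | Headset | 1826.92
3  | Headset | 1401.73
4  | Headset | 1797.79
5  | Webcam  | 397.19 
8  | Charger | 833.77 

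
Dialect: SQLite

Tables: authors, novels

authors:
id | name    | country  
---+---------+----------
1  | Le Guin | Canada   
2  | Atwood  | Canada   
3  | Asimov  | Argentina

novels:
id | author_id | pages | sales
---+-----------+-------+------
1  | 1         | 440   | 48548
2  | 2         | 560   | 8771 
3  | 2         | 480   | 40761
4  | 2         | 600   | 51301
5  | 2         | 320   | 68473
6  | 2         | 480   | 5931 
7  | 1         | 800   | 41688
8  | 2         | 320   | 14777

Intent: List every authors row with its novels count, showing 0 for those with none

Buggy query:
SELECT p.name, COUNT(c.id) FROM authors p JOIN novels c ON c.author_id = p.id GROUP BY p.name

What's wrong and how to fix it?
Bug: An inner join excludes parents with zero children

Fix: Switch to LEFT JOIN to retain unmatched parent rows

Corrected query:
SELECT p.name, COUNT(c.id) FROM authors p LEFT JOIN novels c ON c.author_id = p.id GROUP BY p.name

Result:
name    | COUNT(c.id)
--------+------------
Asimov  | 0          
Atwood  | 6          
Le Guin | 2          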